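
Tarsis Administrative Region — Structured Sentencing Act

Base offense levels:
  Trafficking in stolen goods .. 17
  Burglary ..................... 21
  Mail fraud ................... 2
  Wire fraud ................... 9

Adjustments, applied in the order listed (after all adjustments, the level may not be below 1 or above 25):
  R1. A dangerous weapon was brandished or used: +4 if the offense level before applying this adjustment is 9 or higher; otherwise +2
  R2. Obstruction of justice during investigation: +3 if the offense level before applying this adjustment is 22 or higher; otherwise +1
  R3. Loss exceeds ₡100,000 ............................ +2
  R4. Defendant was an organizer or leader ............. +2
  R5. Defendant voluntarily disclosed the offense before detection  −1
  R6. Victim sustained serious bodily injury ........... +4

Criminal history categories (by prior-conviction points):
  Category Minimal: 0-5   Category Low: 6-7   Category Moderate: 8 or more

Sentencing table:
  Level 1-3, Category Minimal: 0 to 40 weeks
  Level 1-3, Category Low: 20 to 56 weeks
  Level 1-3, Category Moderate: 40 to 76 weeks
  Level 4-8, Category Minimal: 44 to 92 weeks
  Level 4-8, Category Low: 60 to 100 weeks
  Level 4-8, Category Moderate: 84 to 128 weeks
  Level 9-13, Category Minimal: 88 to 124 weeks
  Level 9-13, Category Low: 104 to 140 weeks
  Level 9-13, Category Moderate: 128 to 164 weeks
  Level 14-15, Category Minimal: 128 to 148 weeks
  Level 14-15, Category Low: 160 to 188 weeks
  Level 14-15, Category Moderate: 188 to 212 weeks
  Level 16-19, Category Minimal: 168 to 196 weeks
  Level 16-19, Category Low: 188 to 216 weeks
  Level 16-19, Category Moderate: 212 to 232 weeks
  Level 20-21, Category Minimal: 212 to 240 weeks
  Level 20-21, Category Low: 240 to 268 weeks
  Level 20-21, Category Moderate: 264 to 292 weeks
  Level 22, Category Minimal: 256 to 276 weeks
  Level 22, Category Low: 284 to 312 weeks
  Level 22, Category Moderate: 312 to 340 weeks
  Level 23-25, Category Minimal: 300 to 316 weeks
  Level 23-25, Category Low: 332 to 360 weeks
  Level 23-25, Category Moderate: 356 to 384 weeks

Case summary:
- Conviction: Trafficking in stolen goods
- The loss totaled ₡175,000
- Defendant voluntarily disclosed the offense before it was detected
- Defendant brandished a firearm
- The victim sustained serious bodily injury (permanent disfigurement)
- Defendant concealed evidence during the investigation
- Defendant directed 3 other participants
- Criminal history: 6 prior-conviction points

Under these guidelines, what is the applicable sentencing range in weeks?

Base offense level for trafficking in stolen goods: 17.
R1 applies (level before this adjustment is 17 ≥ 9, so +4): 17 + 4 = 21.
R2 applies (level before this adjustment is 21 < 22, so +1): 21 + 1 = 22.
R3 applies: 22 + 2 = 24.
R4 applies: 24 + 2 = 26.
R5 applies: 26 − 1 = 25.
R6 applies: 25 + 4 = 29.
Level 29 exceeds the maximum of 25; capped at 25.
Final offense level: 25.
Criminal history: 6 prior points → Category Low (6-7).
Level 25 falls in the 23-25 band.
Grid: Level 23-25 × Category Low = 332-360 weeks.

332-360 weeks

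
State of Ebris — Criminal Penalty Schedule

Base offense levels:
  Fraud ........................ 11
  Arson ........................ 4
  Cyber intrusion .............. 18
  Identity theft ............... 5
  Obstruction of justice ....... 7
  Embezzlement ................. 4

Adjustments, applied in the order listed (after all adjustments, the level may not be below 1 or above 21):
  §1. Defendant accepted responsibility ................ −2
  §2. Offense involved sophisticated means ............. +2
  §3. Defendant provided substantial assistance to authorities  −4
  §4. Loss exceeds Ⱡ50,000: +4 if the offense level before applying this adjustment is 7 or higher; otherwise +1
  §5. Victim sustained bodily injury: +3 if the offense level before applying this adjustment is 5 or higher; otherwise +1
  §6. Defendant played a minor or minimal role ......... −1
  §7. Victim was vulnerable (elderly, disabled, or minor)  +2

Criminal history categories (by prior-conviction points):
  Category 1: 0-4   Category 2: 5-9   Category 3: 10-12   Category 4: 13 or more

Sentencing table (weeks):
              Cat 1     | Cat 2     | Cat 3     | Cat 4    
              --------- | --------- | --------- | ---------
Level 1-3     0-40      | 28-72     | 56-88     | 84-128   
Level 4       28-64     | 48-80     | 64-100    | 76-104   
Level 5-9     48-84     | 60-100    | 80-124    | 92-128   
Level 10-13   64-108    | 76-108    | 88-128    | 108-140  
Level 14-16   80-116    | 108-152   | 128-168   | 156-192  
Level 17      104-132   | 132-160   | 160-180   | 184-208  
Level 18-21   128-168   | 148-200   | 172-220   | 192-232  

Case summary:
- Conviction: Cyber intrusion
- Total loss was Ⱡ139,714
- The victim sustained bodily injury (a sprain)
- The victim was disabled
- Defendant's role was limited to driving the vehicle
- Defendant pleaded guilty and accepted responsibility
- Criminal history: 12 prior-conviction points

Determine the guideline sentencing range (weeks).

Base offense level for cyber intrusion: 18.
§1 applies: 18 − 2 = 16.
§2 does not apply.
§4 applies (level before this adjustment is 16 ≥ 7, so +4): 16 + 4 = 20.
§5 applies (level before this adjustment is 20 ≥ 5, so +3): 20 + 3 = 23.
§6 applies: 23 − 1 = 22.
§7 applies: 22 + 2 = 24.
Level 24 exceeds the maximum of 21; capped at 21.
Final offense level: 21.
Criminal history: 12 prior points → Category 3 (10-12).
Level 21 falls in the 18-21 band.
Grid: Level 18-21 × Category 3 = 172-220 weeks.

172-220 weeks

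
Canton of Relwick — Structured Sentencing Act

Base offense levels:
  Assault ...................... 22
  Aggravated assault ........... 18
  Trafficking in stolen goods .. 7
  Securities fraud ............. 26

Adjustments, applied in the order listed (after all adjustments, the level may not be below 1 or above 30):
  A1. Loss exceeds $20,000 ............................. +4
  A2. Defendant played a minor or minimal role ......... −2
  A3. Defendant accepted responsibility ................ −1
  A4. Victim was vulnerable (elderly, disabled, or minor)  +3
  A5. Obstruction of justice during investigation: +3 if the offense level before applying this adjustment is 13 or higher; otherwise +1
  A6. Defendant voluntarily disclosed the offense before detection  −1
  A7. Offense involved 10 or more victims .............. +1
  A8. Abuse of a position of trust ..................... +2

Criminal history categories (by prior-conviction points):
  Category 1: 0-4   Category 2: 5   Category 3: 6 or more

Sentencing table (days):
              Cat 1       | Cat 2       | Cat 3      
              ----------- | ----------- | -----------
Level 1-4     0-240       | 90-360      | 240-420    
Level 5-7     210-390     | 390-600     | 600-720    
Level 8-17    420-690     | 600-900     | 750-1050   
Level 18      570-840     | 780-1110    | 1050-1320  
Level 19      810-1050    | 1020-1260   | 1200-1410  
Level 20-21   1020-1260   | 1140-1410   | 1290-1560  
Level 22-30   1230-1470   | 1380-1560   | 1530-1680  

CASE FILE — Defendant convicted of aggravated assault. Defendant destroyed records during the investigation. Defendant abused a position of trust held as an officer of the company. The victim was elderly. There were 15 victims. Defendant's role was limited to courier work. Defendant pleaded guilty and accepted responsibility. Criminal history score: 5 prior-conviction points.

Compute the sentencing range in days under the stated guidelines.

1380-1560 days

Base offense level for aggravated assault: 18.
A1 does not apply.
A2 applies: 18 − 2 = 16.
A3 applies: 16 − 1 = 15.
A4 applies: 15 + 3 = 18.
A5 applies (level before this adjustment is 18 ≥ 13, so +3): 18 + 3 = 21.
A6 does not apply.
A7 applies: 21 + 1 = 22.
A8 applies: 22 + 2 = 24.
Final offense level: 24.
Criminal history: 5 prior points → Category 2 (5).
Level 24 falls in the 22-30 band.
Grid: Level 22-30 × Category 2 = 1380-1560 days.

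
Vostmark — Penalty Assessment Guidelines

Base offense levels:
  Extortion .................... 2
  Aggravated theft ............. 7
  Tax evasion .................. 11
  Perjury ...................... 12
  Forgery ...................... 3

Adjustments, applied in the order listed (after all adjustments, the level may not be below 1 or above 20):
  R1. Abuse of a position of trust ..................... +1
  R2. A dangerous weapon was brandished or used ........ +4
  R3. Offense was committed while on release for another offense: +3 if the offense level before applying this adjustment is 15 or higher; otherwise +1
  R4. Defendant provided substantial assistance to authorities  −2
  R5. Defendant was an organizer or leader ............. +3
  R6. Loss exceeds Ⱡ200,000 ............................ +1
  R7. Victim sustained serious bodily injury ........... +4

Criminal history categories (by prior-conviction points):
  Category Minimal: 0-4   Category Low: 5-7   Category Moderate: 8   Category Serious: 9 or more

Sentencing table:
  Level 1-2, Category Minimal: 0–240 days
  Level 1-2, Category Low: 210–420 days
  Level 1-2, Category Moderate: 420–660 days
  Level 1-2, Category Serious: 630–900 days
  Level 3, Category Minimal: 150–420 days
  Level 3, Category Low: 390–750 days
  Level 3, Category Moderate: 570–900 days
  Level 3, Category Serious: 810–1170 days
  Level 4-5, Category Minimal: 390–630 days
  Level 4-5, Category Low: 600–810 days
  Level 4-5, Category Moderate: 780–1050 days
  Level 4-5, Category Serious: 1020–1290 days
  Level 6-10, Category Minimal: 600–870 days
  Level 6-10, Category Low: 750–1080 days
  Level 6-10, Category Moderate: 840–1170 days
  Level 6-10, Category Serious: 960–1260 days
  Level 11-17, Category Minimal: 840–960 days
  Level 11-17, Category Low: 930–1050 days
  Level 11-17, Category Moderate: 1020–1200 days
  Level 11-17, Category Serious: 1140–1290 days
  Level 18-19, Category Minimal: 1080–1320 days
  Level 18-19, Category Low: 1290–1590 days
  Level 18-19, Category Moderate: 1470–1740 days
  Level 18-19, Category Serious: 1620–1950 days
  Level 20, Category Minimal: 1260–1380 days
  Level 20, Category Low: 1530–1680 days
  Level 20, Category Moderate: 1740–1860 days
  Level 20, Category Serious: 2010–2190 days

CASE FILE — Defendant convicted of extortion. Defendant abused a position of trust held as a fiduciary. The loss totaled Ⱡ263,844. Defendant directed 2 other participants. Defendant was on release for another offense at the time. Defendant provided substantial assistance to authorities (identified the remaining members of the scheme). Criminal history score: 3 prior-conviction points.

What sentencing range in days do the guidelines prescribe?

600-870 days

Base offense level for extortion: 2.
R1 applies: 2 + 1 = 3.
R2 does not apply.
R3 applies (level before this adjustment is 3 < 15, so +1): 3 + 1 = 4.
R4 applies: 4 − 2 = 2.
R5 applies: 2 + 3 = 5.
R6 applies: 5 + 1 = 6.
R7 does not apply.
Final offense level: 6.
Criminal history: 3 prior points → Category Minimal (0-4).
Level 6 falls in the 6-10 band.
Grid: Level 6-10 × Category Minimal = 600-870 days.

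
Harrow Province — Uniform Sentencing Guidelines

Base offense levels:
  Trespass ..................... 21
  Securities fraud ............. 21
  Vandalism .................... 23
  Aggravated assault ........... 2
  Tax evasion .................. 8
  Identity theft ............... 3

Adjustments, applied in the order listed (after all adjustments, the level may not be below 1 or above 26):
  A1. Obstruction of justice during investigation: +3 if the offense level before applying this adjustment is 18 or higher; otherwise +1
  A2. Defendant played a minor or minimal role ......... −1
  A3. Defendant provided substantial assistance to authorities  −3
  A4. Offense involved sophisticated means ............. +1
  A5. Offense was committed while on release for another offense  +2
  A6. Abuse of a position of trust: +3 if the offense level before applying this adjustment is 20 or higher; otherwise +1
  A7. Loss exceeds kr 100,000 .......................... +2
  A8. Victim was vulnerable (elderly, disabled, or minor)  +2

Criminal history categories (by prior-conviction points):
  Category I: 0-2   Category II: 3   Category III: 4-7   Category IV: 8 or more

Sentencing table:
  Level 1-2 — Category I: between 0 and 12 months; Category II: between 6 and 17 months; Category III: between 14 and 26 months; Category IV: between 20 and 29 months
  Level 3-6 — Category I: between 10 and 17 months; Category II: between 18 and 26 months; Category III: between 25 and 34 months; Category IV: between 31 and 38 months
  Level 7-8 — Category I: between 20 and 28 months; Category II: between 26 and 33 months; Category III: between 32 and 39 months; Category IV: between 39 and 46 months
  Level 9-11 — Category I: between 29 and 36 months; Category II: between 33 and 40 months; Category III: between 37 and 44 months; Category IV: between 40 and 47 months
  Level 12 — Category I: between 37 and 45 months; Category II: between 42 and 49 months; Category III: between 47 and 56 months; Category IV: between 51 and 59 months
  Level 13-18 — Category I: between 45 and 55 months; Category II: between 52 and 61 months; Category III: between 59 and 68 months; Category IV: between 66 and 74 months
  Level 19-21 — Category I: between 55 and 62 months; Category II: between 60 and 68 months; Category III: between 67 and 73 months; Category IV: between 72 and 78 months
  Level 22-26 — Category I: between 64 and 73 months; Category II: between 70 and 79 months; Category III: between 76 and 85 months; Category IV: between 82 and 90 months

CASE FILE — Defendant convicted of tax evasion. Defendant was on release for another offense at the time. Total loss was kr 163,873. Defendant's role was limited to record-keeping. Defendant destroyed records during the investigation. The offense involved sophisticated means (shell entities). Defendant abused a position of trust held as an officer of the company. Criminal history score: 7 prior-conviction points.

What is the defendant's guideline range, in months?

Base offense level for tax evasion: 8.
A1 applies (level before this adjustment is 8 < 18, so +1): 8 + 1 = 9.
A2 applies: 9 − 1 = 8.
A3 does not apply.
A4 applies: 8 + 1 = 9.
A5 applies: 9 + 2 = 11.
A6 applies (level before this adjustment is 11 < 20, so +1): 11 + 1 = 12.
A7 applies: 12 + 2 = 14.
A8 does not apply.
Final offense level: 14.
Criminal history: 7 prior points → Category III (4-7).
Level 14 falls in the 13-18 band.
Grid: Level 13-18 × Category III = 59-68 months.

59-68 months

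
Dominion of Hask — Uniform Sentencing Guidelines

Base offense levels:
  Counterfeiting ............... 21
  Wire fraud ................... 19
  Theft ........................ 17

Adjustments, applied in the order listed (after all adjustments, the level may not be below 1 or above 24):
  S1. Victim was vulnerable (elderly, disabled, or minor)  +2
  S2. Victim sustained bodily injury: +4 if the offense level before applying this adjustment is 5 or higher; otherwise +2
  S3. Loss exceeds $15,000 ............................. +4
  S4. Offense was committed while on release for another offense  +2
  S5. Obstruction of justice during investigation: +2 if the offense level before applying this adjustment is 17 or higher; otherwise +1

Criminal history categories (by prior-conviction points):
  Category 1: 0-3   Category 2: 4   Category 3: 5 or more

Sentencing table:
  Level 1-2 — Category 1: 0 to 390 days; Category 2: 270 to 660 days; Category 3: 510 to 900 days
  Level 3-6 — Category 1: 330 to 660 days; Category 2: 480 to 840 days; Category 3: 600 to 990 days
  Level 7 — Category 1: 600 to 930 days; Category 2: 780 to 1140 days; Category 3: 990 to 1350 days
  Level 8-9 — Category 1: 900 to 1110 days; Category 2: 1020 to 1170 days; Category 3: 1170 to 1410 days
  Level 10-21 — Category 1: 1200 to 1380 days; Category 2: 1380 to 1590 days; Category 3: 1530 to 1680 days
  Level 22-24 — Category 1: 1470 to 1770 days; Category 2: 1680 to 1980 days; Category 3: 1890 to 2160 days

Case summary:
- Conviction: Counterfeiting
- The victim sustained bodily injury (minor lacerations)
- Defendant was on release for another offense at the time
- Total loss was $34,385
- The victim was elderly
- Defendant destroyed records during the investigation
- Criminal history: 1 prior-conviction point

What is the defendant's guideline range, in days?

Base offense level for counterfeiting: 21.
S1 applies: 21 + 2 = 23.
S2 applies (level before this adjustment is 23 ≥ 5, so +4): 23 + 4 = 27.
S3 applies: 27 + 4 = 31.
S4 applies: 31 + 2 = 33.
S5 applies (level before this adjustment is 33 ≥ 17, so +2): 33 + 2 = 35.
Level 35 exceeds the maximum of 24; capped at 24.
Final offense level: 24.
Criminal history: 1 prior point → Category 1 (0-3).
Level 24 falls in the 22-24 band.
Grid: Level 22-24 × Category 1 = 1470-1770 days.

1470-1770 days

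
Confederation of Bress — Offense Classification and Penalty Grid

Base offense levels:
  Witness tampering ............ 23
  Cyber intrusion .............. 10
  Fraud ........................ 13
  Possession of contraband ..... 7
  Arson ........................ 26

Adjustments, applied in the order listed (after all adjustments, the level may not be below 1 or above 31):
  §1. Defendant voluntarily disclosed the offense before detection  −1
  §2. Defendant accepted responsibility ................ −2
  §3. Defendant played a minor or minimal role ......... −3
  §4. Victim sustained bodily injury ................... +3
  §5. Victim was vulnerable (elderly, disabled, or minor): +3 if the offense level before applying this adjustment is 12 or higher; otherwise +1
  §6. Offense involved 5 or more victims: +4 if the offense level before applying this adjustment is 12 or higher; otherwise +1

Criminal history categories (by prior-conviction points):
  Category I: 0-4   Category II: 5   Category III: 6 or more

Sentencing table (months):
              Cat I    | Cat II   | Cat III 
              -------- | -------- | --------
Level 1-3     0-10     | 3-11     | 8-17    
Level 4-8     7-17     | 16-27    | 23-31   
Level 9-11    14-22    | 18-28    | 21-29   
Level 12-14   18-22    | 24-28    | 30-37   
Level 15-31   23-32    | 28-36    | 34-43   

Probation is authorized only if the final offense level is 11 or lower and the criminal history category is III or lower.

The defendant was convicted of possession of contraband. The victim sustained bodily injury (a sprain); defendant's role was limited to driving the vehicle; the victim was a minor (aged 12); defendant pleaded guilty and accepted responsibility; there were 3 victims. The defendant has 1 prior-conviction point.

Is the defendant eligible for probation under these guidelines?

Base offense level for possession of contraband: 7.
§1 does not apply.
§2 applies: 7 − 2 = 5.
§3 applies: 5 − 3 = 2.
§4 applies: 2 + 3 = 5.
§5 applies (level before this adjustment is 5 < 12, so +1): 5 + 1 = 6.
§6 does not apply.
Final offense level: 6.
Criminal history: 1 prior point → Category I (0-4).
Level 6 falls in the 4-8 band.
Grid: Level 4-8 × Category I = 7-17 months.
Probation check: level 6 ≤ 11 and category I ≤ III → eligible.

Yes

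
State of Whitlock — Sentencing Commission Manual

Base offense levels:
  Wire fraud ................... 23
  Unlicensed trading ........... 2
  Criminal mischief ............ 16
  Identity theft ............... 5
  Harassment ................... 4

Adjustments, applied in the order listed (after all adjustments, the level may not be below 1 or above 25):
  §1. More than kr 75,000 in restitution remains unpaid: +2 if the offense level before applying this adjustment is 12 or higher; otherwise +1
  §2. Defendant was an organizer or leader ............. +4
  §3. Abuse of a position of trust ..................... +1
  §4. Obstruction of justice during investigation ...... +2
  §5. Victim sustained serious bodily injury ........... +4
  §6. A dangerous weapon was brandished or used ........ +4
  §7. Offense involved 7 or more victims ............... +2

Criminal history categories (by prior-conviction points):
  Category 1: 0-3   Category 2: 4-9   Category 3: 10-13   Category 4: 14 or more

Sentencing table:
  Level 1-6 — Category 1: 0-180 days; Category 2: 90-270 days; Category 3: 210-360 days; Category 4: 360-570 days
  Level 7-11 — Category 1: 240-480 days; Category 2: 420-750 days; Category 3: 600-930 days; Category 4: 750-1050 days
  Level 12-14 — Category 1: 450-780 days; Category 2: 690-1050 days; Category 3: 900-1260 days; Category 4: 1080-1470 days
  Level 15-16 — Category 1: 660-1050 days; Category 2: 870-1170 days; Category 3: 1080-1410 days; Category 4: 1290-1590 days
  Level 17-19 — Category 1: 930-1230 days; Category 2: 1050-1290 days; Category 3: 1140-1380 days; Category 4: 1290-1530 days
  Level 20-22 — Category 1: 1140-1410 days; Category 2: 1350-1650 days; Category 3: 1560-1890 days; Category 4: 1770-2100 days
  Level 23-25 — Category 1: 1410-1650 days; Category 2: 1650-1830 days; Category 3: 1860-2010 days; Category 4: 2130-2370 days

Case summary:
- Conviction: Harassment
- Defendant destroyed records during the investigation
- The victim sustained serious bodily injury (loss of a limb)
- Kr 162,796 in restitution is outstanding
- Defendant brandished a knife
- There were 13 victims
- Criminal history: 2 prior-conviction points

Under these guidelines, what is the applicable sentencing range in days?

930-1230 days

Base offense level for harassment: 4.
§1 applies (level before this adjustment is 4 < 12, so +1): 4 + 1 = 5.
§4 applies: 5 + 2 = 7.
§5 applies: 7 + 4 = 11.
§6 applies: 11 + 4 = 15.
§7 applies: 15 + 2 = 17.
Final offense level: 17.
Criminal history: 2 prior points → Category 1 (0-3).
Level 17 falls in the 17-19 band.
Grid: Level 17-19 × Category 1 = 930-1230 days.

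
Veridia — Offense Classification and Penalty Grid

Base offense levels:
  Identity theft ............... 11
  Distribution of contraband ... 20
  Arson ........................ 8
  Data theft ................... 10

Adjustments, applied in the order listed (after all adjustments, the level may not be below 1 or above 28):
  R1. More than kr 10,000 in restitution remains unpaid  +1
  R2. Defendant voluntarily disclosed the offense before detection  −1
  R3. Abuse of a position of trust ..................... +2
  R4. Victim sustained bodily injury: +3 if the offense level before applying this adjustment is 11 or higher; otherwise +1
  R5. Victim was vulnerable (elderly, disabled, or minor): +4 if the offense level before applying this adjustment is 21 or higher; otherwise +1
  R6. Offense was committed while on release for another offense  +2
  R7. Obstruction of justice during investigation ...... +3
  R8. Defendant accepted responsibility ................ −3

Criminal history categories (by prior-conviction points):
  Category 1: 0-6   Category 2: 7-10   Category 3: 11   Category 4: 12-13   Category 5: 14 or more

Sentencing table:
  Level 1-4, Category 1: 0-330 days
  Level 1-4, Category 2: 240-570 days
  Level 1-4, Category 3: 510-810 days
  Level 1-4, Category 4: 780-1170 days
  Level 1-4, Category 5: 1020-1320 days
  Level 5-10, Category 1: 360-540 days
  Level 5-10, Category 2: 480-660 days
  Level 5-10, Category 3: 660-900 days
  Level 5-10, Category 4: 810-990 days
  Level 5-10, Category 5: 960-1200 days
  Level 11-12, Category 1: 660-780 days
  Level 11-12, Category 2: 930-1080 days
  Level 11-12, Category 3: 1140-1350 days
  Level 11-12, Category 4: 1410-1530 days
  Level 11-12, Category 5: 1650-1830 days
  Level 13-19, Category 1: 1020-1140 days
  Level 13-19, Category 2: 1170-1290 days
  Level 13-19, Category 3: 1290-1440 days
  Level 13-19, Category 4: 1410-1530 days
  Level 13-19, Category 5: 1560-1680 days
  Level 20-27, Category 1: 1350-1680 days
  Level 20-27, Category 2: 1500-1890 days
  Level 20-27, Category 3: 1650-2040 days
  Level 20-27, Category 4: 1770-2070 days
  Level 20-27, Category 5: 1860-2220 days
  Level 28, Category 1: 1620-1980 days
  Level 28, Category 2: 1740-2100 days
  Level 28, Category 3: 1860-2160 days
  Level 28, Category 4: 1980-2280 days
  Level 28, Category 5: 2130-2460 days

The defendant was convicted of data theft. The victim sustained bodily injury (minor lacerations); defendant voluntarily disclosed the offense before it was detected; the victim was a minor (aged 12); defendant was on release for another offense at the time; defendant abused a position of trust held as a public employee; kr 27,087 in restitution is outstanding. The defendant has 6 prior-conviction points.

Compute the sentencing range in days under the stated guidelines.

1020-1140 days

Base offense level for data theft: 10.
R1 applies: 10 + 1 = 11.
R2 applies: 11 − 1 = 10.
R3 applies: 10 + 2 = 12.
R4 applies (level before this adjustment is 12 ≥ 11, so +3): 12 + 3 = 15.
R5 applies (level before this adjustment is 15 < 21, so +1): 15 + 1 = 16.
R6 applies: 16 + 2 = 18.
R7 does not apply.
Final offense level: 18.
Criminal history: 6 prior points → Category 1 (0-6).
Level 18 falls in the 13-19 band.
Grid: Level 13-19 × Category 1 = 1020-1140 days.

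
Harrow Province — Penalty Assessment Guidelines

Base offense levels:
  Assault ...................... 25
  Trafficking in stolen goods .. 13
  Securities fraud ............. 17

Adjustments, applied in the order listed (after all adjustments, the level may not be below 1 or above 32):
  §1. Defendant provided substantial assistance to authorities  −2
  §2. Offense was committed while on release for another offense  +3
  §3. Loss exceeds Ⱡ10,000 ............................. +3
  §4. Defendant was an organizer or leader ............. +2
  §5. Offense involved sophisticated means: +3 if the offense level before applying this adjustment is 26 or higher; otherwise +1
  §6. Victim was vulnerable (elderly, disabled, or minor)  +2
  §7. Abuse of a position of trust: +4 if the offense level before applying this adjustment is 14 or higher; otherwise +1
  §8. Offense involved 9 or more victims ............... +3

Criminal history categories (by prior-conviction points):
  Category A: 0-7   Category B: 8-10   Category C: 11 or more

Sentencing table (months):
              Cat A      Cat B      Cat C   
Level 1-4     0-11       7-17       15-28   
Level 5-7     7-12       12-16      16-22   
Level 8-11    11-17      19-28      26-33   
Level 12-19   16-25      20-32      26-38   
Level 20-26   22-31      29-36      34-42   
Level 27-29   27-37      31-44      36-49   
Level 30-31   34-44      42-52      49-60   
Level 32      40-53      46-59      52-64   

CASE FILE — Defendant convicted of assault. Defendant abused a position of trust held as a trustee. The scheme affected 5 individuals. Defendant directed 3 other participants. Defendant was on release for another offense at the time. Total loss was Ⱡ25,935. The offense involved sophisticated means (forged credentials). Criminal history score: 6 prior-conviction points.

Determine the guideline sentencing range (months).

40-53 months

Base offense level for assault: 25.
§1 does not apply.
§2 applies: 25 + 3 = 28.
§3 applies: 28 + 3 = 31.
§4 applies: 31 + 2 = 33.
§5 applies (level before this adjustment is 33 ≥ 26, so +3): 33 + 3 = 36.
§6 does not apply.
§7 applies (level before this adjustment is 36 ≥ 14, so +4): 36 + 4 = 40.
§8 does not apply.
Level 40 exceeds the maximum of 32; capped at 32.
Final offense level: 32.
Criminal history: 6 prior points → Category A (0-7).
Level 32 falls in the 32 band.
Grid: Level 32 × Category A = 40-53 months.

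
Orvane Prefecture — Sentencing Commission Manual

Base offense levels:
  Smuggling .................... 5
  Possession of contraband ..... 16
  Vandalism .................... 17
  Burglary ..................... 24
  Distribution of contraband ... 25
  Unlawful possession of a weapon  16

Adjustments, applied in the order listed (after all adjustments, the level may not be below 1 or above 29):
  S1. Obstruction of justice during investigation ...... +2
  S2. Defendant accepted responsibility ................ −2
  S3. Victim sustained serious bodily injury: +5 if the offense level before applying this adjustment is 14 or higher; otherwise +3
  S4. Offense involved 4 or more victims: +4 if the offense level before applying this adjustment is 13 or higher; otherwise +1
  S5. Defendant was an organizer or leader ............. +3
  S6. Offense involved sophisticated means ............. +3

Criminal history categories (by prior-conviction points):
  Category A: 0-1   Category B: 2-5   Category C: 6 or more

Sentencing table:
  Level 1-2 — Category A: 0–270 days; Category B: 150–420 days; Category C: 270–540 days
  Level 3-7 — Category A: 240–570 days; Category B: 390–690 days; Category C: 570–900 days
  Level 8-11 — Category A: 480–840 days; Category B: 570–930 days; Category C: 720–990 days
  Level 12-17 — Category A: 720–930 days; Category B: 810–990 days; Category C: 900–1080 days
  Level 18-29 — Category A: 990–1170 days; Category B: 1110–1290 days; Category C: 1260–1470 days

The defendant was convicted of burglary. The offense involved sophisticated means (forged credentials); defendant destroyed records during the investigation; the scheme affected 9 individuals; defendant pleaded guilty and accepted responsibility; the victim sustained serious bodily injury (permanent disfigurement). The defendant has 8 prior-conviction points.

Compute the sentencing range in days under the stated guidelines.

1260-1470 days

Base offense level for burglary: 24.
S1 applies: 24 + 2 = 26.
S2 applies: 26 − 2 = 24.
S3 applies (level before this adjustment is 24 ≥ 14, so +5): 24 + 5 = 29.
S4 applies (level before this adjustment is 29 ≥ 13, so +4): 29 + 4 = 33.
S6 applies: 33 + 3 = 36.
Level 36 exceeds the maximum of 29; capped at 29.
Final offense level: 29.
Criminal history: 8 prior points → Category C (6+).
Level 29 falls in the 18-29 band.
Grid: Level 18-29 × Category C = 1260-1470 days.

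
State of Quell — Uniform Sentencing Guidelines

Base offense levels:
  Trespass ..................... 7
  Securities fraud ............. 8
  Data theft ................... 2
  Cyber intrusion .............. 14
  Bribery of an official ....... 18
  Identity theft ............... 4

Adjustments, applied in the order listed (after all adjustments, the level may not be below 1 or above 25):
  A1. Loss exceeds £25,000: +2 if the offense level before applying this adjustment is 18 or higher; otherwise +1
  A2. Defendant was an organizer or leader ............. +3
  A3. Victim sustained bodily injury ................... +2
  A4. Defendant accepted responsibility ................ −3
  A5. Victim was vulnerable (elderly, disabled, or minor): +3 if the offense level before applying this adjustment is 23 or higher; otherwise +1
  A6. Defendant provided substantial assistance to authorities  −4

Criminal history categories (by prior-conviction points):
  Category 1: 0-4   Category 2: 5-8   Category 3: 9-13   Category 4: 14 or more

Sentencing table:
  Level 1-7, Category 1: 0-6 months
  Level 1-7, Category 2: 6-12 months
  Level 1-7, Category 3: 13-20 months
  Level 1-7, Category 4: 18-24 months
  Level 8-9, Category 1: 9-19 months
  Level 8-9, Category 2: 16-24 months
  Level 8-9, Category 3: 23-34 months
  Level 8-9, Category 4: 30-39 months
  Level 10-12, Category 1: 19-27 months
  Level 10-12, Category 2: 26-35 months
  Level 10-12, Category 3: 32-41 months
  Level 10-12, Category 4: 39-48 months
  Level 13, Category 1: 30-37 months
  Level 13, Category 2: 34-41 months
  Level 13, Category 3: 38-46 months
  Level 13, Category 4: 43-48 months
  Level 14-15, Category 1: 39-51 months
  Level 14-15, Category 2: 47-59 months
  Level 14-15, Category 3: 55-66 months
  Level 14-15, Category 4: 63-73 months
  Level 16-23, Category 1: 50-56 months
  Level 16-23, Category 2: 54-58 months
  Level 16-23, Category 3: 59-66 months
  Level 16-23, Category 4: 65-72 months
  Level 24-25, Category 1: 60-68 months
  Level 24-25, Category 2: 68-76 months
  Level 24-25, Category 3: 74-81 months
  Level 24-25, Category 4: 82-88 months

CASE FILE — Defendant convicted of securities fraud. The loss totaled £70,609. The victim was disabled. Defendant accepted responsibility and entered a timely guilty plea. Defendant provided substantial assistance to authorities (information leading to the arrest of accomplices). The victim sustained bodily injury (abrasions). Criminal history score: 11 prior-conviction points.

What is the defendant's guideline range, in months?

13-20 months

Base offense level for securities fraud: 8.
A1 applies (level before this adjustment is 8 < 18, so +1): 8 + 1 = 9.
A2 does not apply.
A3 applies: 9 + 2 = 11.
A4 applies: 11 − 3 = 8.
A5 applies (level before this adjustment is 8 < 23, so +1): 8 + 1 = 9.
A6 applies: 9 − 4 = 5.
Final offense level: 5.
Criminal history: 11 prior points → Category 3 (9-13).
Level 5 falls in the 1-7 band.
Grid: Level 1-7 × Category 3 = 13-20 months.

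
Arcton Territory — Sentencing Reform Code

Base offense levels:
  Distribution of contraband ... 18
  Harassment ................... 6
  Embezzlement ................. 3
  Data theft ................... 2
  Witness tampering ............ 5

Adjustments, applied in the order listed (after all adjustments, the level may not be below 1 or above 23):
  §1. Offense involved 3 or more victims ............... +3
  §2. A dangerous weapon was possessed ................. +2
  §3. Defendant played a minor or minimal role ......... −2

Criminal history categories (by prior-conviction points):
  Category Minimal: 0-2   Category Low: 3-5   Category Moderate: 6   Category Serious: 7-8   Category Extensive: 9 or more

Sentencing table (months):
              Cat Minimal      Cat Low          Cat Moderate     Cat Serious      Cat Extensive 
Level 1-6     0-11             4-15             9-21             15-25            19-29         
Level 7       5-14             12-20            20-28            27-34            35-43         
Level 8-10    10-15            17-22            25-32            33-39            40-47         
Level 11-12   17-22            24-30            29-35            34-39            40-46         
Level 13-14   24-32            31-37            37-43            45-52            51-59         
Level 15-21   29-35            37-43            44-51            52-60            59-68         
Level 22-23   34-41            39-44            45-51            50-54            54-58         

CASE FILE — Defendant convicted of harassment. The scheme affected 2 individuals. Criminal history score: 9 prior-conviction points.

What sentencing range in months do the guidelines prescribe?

Base offense level for harassment: 6.
Final offense level: 6.
Criminal history: 9 prior points → Category Extensive (9+).
Level 6 falls in the 1-6 band.
Grid: Level 1-6 × Category Extensive = 19-29 months.

19-29 months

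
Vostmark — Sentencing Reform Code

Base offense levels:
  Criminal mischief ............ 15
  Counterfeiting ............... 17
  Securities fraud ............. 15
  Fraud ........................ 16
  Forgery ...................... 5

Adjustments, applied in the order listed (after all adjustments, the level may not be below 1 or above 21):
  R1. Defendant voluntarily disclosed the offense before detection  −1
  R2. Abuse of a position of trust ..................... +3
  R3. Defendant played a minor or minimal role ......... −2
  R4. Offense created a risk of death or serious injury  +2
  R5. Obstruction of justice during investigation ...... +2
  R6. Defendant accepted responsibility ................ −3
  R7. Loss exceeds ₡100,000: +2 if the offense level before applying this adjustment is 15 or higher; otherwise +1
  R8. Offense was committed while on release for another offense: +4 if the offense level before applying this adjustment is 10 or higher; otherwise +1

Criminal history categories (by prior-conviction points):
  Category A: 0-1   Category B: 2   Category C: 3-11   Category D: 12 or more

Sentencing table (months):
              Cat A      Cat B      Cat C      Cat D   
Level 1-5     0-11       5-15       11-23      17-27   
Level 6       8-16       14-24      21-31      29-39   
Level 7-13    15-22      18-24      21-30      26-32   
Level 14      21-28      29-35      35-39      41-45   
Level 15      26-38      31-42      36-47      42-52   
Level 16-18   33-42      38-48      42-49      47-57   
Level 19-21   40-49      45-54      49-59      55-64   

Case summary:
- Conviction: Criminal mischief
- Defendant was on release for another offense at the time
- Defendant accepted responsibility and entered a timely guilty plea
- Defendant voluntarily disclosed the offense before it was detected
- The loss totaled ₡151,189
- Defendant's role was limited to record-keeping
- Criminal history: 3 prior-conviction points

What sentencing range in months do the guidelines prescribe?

35-39 months

Base offense level for criminal mischief: 15.
R1 applies: 15 − 1 = 14.
R3 applies: 14 − 2 = 12.
R4 does not apply.
R5 does not apply.
R6 applies: 12 − 3 = 9.
R7 applies (level before this adjustment is 9 < 15, so +1): 9 + 1 = 10.
R8 applies (level before this adjustment is 10 ≥ 10, so +4): 10 + 4 = 14.
Final offense level: 14.
Criminal history: 3 prior points → Category C (3-11).
Level 14 falls in the 14 band.
Grid: Level 14 × Category C = 35-39 months.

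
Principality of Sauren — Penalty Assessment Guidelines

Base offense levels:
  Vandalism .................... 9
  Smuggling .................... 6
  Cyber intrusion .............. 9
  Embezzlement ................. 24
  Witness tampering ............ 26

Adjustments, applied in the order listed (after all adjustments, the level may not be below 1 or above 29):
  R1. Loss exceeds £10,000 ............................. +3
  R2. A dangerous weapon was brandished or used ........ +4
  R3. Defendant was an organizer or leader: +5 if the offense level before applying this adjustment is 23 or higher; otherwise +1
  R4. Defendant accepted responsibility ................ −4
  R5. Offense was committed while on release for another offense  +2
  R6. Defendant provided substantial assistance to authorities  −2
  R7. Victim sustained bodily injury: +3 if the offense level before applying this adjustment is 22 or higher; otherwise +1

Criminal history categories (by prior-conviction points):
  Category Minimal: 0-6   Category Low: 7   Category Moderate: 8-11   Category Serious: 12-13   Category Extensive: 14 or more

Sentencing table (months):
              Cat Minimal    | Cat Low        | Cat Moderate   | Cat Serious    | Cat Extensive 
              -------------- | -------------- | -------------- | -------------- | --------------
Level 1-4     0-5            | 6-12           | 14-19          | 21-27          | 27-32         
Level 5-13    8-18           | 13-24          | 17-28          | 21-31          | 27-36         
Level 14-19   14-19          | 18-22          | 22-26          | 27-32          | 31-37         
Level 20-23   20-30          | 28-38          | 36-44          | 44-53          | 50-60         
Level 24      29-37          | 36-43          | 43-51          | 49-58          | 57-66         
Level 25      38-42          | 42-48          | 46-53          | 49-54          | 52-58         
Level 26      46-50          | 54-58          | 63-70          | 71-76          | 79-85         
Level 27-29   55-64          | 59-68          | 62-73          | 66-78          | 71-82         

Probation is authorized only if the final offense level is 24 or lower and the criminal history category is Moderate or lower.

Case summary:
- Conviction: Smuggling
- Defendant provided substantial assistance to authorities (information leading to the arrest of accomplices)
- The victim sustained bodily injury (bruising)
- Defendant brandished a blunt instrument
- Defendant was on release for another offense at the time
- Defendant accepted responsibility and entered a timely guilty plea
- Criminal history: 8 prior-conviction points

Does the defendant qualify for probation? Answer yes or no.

Base offense level for smuggling: 6.
R1 does not apply.
R2 applies: 6 + 4 = 10.
R3 does not apply.
R4 applies: 10 − 4 = 6.
R5 applies: 6 + 2 = 8.
R6 applies: 8 − 2 = 6.
R7 applies (level before this adjustment is 6 < 22, so +1): 6 + 1 = 7.
Final offense level: 7.
Criminal history: 8 prior points → Category Moderate (8-11).
Level 7 falls in the 5-13 band.
Grid: Level 5-13 × Category Moderate = 17-28 months.
Probation check: level 7 ≤ 24 and category Moderate ≤ Moderate → eligible.

Yes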